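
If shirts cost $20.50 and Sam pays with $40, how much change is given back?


Start with the amount paid:
$40
Subtract the price:
$40 - $20.50 = $19.50

$19.50


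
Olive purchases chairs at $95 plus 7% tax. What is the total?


Calculate the tax:
7% of $95 = $6.65
Add tax to price:
$95 + $6.65 = $101.65

$101.65


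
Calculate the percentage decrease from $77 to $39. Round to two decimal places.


Find the absolute change:
|39 - 77| = 38
Divide by original and multiply by 100:
38 / 77 x 100 = 49.3506...% ≈ 49.35%

49.35%


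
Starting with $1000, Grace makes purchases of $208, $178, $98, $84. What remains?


Add up expenses:
$208 + $178 + $98 + $84 = $568
Subtract from budget:
$1000 - $568 = $432

$432


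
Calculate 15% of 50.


Convert percentage to decimal:
15% = 0.15
Multiply:
50 x 0.15 = 7.5

7.5


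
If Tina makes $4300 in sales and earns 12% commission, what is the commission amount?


Convert rate to decimal:
12% = 0.12
Multiply by sales:
$4300 x 0.12 = $516

$516


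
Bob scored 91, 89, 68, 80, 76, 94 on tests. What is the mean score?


Add the scores:
91 + 89 + 68 + 80 + 76 + 94 = 498
Divide by the number of tests:
498 / 6 = 83

83


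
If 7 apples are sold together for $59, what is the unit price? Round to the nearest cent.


Total cost: $59
Number of items: 7
Unit price: $59 / 7 = $8.4285... ≈ $8.43

$8.43


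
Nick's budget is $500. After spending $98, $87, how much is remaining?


Add up expenses:
$98 + $87 = $185
Subtract from budget:
$500 - $185 = $315

$315


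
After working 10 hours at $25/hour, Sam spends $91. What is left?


Calculate earnings:
10 x $25 = $250
Subtract spending:
$250 - $91 = $159

$159


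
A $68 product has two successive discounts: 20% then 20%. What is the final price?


First discount:
20% of $68 = $13.60
Price after first discount:
$68 - $13.60 = $54.40
Second discount:
20% of $54.40 = $10.88
Final price:
$54.40 - $10.88 = $43.52

$43.52


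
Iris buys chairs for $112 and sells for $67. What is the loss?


Selling price = $67
Cost price = $112
Loss = cost price - selling price:
Loss = $112 - $67 = $45

$45


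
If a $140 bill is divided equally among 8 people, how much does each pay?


Total bill: $140
Number of people: 8
Each pays: $140 / 8 = $17.50

$17.50


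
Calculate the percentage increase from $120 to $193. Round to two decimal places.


Find the absolute change:
|193 - 120| = 73
Divide by original and multiply by 100:
73 / 120 x 100 = 60.8333...% ≈ 60.83%

60.83%


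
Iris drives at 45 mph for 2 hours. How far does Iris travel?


Use the formula: distance = speed x time
Speed = 45 mph, Time = 2 hours
45 x 2 = 90 miles

90 miles


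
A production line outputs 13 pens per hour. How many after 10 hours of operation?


Production rate: 13 pens per hour
Time: 10 hours
Total: 13 x 10 = 130 pens

130 pens


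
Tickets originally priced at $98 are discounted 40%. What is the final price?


Calculate the discount amount:
40% of $98 = $39.20
Subtract from original:
$98 - $39.20 = $58.80

$58.80


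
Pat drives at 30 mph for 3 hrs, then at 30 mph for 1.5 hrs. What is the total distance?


Leg 1 distance:
30 x 3 = 90 miles
Leg 2 distance:
30 x 1.5 = 45 miles
Total distance:
90 + 45 = 135 miles

135 miles


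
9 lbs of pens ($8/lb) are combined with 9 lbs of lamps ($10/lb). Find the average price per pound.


Cost of pens:
9 x $8 = $72
Cost of lamps:
9 x $10 = $90
Total cost: $72 + $90 = $162
Total weight: 18 lbs
Average: $162 / 18 = $9/lb

$9/lb


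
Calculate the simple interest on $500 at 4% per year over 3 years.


Use the formula I = P x R x T / 100
P x R x T = 500 x 4 x 3 = 6000
I = 6000 / 100 = $60

$60


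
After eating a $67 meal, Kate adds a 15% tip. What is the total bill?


Calculate the tip:
15% of $67 = $10.05
Add tip to meal cost:
$67 + $10.05 = $77.05

$77.05


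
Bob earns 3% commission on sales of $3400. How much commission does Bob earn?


Convert rate to decimal:
3% = 0.03
Multiply by sales:
$3400 x 0.03 = $102

$102


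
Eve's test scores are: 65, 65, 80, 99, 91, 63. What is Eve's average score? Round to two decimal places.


Add the scores:
65 + 65 + 80 + 99 + 91 + 63 = 463
Divide by the number of tests:
463 / 6 = 77.1666... ≈ 77.17

77.17


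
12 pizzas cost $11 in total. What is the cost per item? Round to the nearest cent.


Total cost: $11
Number of items: 12
Unit price: $11 / 12 = $0.9166... ≈ $0.92

$0.92


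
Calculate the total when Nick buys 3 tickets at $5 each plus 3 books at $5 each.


Cost of tickets:
3 x $5 = $15
Cost of books:
3 x $5 = $15
Add both:
$15 + $15 = $30

$30


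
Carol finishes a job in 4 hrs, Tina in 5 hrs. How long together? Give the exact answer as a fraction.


Carol's rate: 1/4 of the job per hour
Tina's rate: 1/5 of the job per hour
Combined rate: 1/4 + 1/5 = 9/20 per hour
Time = 1 / (9/20) = 20/9 hours (≈ 2.22 hours)

20/9 hours


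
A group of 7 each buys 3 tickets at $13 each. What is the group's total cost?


Cost per person:
3 x $13 = $39
Group total:
7 x $39 = $273

$273


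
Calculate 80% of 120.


Convert percentage to decimal:
80% = 0.8
Multiply:
120 x 0.8 = 96

96


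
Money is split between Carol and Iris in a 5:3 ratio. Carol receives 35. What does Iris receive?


Find the multiplier:
35 / 5 = 7
Apply to Iris's share:
3 x 7 = 21

21


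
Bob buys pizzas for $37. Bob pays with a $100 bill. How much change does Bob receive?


Start with the amount paid:
$100
Subtract the price:
$100 - $37 = $63

$63


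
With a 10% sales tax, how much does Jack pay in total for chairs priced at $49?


Calculate the tax:
10% of $49 = $4.90
Add tax to price:
$49 + $4.90 = $53.90

$53.90


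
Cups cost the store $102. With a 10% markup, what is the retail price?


Calculate the markup amount:
10% of $102 = $10.20
Add to cost:
$102 + $10.20 = $112.20

$112.20


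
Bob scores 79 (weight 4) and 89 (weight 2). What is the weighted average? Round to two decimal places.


Weighted sum:
4 x 79 + 2 x 89 = 494
Total weight:
4 + 2 = 6
Weighted average:
494 / 6 = 82.3333... ≈ 82.33

82.33


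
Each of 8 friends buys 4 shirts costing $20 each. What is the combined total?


Cost per person:
4 x $20 = $80
Group total:
8 x $80 = $640

$640


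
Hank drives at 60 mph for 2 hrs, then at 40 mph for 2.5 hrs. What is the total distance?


Leg 1 distance:
60 x 2 = 120 miles
Leg 2 distance:
40 x 2.5 = 100 miles
Total distance:
120 + 100 = 220 miles

220 miles


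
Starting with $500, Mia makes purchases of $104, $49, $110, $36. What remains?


Add up expenses:
$104 + $49 + $110 + $36 = $299
Subtract from budget:
$500 - $299 = $201

$201


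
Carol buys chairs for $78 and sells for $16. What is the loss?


Selling price = $16
Cost price = $78
Loss = cost price - selling price:
Loss = $78 - $16 = $62

$62


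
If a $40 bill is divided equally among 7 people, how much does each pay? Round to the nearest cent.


Total bill: $40
Number of people: 7
Each pays: $40 / 7 = $5.7142... ≈ $5.71

$5.71


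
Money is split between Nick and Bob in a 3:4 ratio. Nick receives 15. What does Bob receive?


Find the multiplier:
15 / 3 = 5
Apply to Bob's share:
4 x 5 = 20

20


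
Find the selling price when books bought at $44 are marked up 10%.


Calculate the markup amount:
10% of $44 = $4.40
Add to cost:
$44 + $4.40 = $48.40

$48.40


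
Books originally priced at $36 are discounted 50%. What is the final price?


Calculate the discount amount:
50% of $36 = $18
Subtract from original:
$36 - $18 = $18

$18


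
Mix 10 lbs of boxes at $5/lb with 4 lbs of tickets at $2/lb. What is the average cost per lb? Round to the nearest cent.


Cost of boxes:
10 x $5 = $50
Cost of tickets:
4 x $2 = $8
Total cost: $50 + $8 = $58
Total weight: 14 lbs
Average: $58 / 14 = $4.1428... ≈ $4.14/lb

$4.14/lb


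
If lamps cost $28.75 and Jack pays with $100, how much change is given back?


Start with the amount paid:
$100
Subtract the price:
$100 - $28.75 = $71.25

$71.25


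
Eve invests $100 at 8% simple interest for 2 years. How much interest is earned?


Use the formula I = P x R x T / 100
P x R x T = 100 x 8 x 2 = 1600
I = 1600 / 100 = $16

$16


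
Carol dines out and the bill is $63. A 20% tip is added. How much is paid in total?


Calculate the tip:
20% of $63 = $12.60
Add tip to meal cost:
$63 + $12.60 = $75.60

$75.60


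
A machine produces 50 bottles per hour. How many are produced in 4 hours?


Production rate: 50 bottles per hour
Time: 4 hours
Total: 50 x 4 = 200 bottles

200 bottles


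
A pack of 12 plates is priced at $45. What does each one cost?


Total cost: $45
Number of items: 12
Unit price: $45 / 12 = $3.75

$3.75


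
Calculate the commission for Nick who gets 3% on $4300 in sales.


Convert rate to decimal:
3% = 0.03
Multiply by sales:
$4300 x 0.03 = $129

$129


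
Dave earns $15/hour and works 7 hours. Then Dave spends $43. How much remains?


Calculate earnings:
7 x $15 = $105
Subtract spending:
$105 - $43 = $62

$62


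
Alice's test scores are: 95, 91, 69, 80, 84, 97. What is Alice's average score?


Add the scores:
95 + 91 + 69 + 80 + 84 + 97 = 516
Divide by the number of tests:
516 / 6 = 86

86


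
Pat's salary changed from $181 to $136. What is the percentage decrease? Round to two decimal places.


Find the absolute change:
|136 - 181| = 45
Divide by original and multiply by 100:
45 / 181 x 100 = 24.8618...% ≈ 24.86%

24.86%


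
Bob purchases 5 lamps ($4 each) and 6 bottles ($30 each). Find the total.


Cost of lamps:
5 x $4 = $20
Cost of bottles:
6 x $30 = $180
Add both:
$20 + $180 = $200

$200


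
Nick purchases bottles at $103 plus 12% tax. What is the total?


Calculate the tax:
12% of $103 = $12.36
Add tax to price:
$103 + $12.36 = $115.36

$115.36


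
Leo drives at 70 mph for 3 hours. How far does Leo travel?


Use the formula: distance = speed x time
Speed = 70 mph, Time = 3 hours
70 x 3 = 210 miles

210 miles


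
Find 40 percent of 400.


Convert percentage to decimal:
40% = 0.4
Multiply:
400 x 0.4 = 160

160


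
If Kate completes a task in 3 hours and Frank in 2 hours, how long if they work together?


Kate's rate: 1/3 of the job per hour
Frank's rate: 1/2 of the job per hour
Combined rate: 1/3 + 1/2 = 5/6 per hour
Time = 1 / (5/6) = 6/5 = 1.2 hours

1.2 hours


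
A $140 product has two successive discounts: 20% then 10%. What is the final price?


First discount:
20% of $140 = $28
Price after first discount:
$140 - $28 = $112
Second discount:
10% of $112 = $11.20
Final price:
$112 - $11.20 = $100.80

$100.80


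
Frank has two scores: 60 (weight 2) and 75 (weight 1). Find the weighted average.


Weighted sum:
2 x 60 + 1 x 75 = 195
Total weight:
2 + 1 = 3
Weighted average:
195 / 3 = 65

65


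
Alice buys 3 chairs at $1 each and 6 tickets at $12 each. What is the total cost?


Cost of chairs:
3 x $1 = $3
Cost of tickets:
6 x $12 = $72
Add both:
$3 + $72 = $75

$75


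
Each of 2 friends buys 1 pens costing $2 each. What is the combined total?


Cost per person:
1 x $2 = $2
Group total:
2 x $2 = $4

$4


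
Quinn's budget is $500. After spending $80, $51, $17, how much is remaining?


Add up expenses:
$80 + $51 + $17 = $148
Subtract from budget:
$500 - $148 = $352

$352


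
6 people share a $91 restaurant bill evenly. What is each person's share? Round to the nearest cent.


Total bill: $91
Number of people: 6
Each pays: $91 / 6 = $15.1666... ≈ $15.17

$15.17


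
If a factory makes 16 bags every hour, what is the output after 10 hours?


Production rate: 16 bags per hour
Time: 10 hours
Total: 16 x 10 = 160 bags

160 bags


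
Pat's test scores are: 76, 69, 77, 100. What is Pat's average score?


Add the scores:
76 + 69 + 77 + 100 = 322
Divide by the number of tests:
322 / 4 = 80.5

80.5


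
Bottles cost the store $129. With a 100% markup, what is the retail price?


Calculate the markup amount:
100% of $129 = $129
Add to cost:
$129 + $129 = $258

$258


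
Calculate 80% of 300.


Convert percentage to decimal:
80% = 0.8
Multiply:
300 x 0.8 = 240

240


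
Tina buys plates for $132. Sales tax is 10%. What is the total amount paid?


Calculate the tax:
10% of $132 = $13.20
Add tax to price:
$132 + $13.20 = $145.20

$145.20


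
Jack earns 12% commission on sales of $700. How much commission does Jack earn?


Convert rate to decimal:
12% = 0.12
Multiply by sales:
$700 x 0.12 = $84

$84


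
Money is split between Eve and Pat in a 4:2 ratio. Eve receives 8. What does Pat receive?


Find the multiplier:
8 / 4 = 2
Apply to Pat's share:
2 x 2 = 4

4


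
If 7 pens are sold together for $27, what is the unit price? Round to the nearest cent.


Total cost: $27
Number of items: 7
Unit price: $27 / 7 = $3.8571... ≈ $3.86

$3.86


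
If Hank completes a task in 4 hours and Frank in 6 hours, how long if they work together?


Hank's rate: 1/4 of the job per hour
Frank's rate: 1/6 of the job per hour
Combined rate: 1/4 + 1/6 = 5/12 per hour
Time = 1 / (5/12) = 12/5 = 2.4 hours

2.4 hours


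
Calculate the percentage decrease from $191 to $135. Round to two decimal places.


Find the absolute change:
|135 - 191| = 56
Divide by original and multiply by 100:
56 / 191 x 100 = 29.3193...% ≈ 29.32%

29.32%


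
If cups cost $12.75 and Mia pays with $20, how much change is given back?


Start with the amount paid:
$20
Subtract the price:
$20 - $12.75 = $7.25

$7.25


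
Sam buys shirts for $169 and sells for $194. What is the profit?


Selling price = $194
Cost price = $169
Profit = selling price - cost price:
Profit = $194 - $169 = $25

$25


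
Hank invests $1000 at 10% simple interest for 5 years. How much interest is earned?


Use the formula I = P x R x T / 100
P x R x T = 1000 x 10 x 5 = 50000
I = 50000 / 100 = $500

$500


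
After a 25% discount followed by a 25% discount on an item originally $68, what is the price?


First discount:
25% of $68 = $17
Price after first discount:
$68 - $17 = $51
Second discount:
25% of $51 = $12.75
Final price:
$51 - $12.75 = $38.25

$38.25


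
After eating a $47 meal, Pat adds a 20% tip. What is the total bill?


Calculate the tip:
20% of $47 = $9.40
Add tip to meal cost:
$47 + $9.40 = $56.40

$56.40


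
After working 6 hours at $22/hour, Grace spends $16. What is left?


Calculate earnings:
6 x $22 = $132
Subtract spending:
$132 - $16 = $116

$116


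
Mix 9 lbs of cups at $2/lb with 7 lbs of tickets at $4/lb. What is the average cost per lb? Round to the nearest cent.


Cost of cups:
9 x $2 = $18
Cost of tickets:
7 x $4 = $28
Total cost: $18 + $28 = $46
Total weight: 16 lbs
Average: $46 / 16 = $2.875 ≈ $2.88/lb

$2.88/lb


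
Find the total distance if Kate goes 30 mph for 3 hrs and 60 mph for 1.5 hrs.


Leg 1 distance:
30 x 3 = 90 miles
Leg 2 distance:
60 x 1.5 = 90 miles
Total distance:
90 + 90 = 180 miles

180 miles


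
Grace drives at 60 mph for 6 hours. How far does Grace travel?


Use the formula: distance = speed x time
Speed = 60 mph, Time = 6 hours
60 x 6 = 360 miles

360 miles


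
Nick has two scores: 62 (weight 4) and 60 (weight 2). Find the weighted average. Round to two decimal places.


Weighted sum:
4 x 62 + 2 x 60 = 368
Total weight:
4 + 2 = 6
Weighted average:
368 / 6 = 61.3333... ≈ 61.33

61.33


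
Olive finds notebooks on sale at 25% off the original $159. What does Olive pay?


Calculate the discount amount:
25% of $159 = $39.75
Subtract from original:
$159 - $39.75 = $119.25

$119.25


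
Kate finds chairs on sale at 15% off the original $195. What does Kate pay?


Calculate the discount amount:
15% of $195 = $29.25
Subtract from original:
$195 - $29.25 = $165.75

$165.75


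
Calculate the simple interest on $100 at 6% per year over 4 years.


Use the formula I = P x R x T / 100
P x R x T = 100 x 6 x 4 = 2400
I = 2400 / 100 = $24

$24


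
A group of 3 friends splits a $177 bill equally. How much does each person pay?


Total bill: $177
Number of people: 3
Each pays: $177 / 3 = $59

$59


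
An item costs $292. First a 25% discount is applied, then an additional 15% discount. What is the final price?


First discount:
25% of $292 = $73
Price after first discount:
$292 - $73 = $219
Second discount:
15% of $219 = $32.85
Final price:
$219 - $32.85 = $186.15

$186.15


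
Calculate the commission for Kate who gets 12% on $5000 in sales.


Convert rate to decimal:
12% = 0.12
Multiply by sales:
$5000 x 0.12 = $600

$600


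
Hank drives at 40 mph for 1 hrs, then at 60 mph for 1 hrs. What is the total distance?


Leg 1 distance:
40 x 1 = 40 miles
Leg 2 distance:
60 x 1 = 60 miles
Total distance:
40 + 60 = 100 miles

100 miles


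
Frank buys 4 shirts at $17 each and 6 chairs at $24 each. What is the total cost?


Cost of shirts:
4 x $17 = $68
Cost of chairs:
6 x $24 = $144
Add both:
$68 + $144 = $212

$212


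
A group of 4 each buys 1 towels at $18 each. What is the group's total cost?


Cost per person:
1 x $18 = $18
Group total:
4 x $18 = $72

$72


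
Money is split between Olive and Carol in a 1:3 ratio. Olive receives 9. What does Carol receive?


Find the multiplier:
9 / 1 = 9
Apply to Carol's share:
3 x 9 = 27

27


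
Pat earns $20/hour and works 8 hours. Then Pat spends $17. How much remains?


Calculate earnings:
8 x $20 = $160
Subtract spending:
$160 - $17 = $143

$143


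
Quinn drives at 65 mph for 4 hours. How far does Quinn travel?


Use the formula: distance = speed x time
Speed = 65 mph, Time = 4 hours
65 x 4 = 260 miles

260 miles


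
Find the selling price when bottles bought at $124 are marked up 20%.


Calculate the markup amount:
20% of $124 = $24.80
Add to cost:
$124 + $24.80 = $148.80

$148.80


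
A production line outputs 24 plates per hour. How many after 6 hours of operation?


Production rate: 24 plates per hour
Time: 6 hours
Total: 24 x 6 = 144 plates

144 plates


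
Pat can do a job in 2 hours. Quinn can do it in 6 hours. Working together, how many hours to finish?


Pat's rate: 1/2 of the job per hour
Quinn's rate: 1/6 of the job per hour
Combined rate: 1/2 + 1/6 = 2/3 per hour
Time = 1 / (2/3) = 3/2 = 1.5 hours

1.5 hours


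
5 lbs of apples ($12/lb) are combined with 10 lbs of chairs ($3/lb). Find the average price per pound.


Cost of apples:
5 x $12 = $60
Cost of chairs:
10 x $3 = $30
Total cost: $60 + $30 = $90
Total weight: 15 lbs
Average: $90 / 15 = $6/lb

$6/lb


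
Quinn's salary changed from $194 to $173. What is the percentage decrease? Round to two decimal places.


Find the absolute change:
|173 - 194| = 21
Divide by original and multiply by 100:
21 / 194 x 100 = 10.8247...% ≈ 10.82%

10.82%


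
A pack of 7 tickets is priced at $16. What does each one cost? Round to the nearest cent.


Total cost: $16
Number of items: 7
Unit price: $16 / 7 = $2.2857... ≈ $2.29

$2.29


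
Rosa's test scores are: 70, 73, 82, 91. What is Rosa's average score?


Add the scores:
70 + 73 + 82 + 91 = 316
Divide by the number of tests:
316 / 4 = 79

79


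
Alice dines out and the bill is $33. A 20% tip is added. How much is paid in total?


Calculate the tip:
20% of $33 = $6.60
Add tip to meal cost:
$33 + $6.60 = $39.60

$39.60


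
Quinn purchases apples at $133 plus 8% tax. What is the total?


Calculate the tax:
8% of $133 = $10.64
Add tax to price:
$133 + $10.64 = $143.64

$143.64


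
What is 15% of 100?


Convert percentage to decimal:
15% = 0.15
Multiply:
100 x 0.15 = 15

15


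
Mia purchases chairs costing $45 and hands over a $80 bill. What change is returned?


Start with the amount paid:
$80
Subtract the price:
$80 - $45 = $35

$35


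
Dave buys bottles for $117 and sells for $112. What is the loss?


Selling price = $112
Cost price = $117
Loss = cost price - selling price:
Loss = $117 - $112 = $5

$5


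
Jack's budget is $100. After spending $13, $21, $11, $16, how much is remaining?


Add up expenses:
$13 + $21 + $11 + $16 = $61
Subtract from budget:
$100 - $61 = $39

$39


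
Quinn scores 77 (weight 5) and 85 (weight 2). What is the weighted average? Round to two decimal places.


Weighted sum:
5 x 77 + 2 x 85 = 555
Total weight:
5 + 2 = 7
Weighted average:
555 / 7 = 79.2857... ≈ 79.29

79.29


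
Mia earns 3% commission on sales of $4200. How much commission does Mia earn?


Convert rate to decimal:
3% = 0.03
Multiply by sales:
$4200 x 0.03 = $126

$126


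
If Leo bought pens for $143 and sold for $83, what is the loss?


Selling price = $83
Cost price = $143
Loss = cost price - selling price:
Loss = $143 - $83 = $60

$60


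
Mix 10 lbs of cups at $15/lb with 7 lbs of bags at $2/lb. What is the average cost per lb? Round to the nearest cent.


Cost of cups:
10 x $15 = $150
Cost of bags:
7 x $2 = $14
Total cost: $150 + $14 = $164
Total weight: 17 lbs
Average: $164 / 17 = $9.6470... ≈ $9.65/lb

$9.65/lb


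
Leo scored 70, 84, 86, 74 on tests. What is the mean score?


Add the scores:
70 + 84 + 86 + 74 = 314
Divide by the number of tests:
314 / 4 = 78.5

78.5


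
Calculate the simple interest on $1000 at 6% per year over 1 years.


Use the formula I = P x R x T / 100
P x R x T = 1000 x 6 x 1 = 6000
I = 6000 / 100 = $60

$60


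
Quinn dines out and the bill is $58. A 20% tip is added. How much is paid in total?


Calculate the tip:
20% of $58 = $11.60
Add tip to meal cost:
$58 + $11.60 = $69.60

$69.60


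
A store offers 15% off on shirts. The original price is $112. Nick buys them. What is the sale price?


Calculate the discount amount:
15% of $112 = $16.80
Subtract from original:
$112 - $16.80 = $95.20

$95.20


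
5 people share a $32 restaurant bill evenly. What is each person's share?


Total bill: $32
Number of people: 5
Each pays: $32 / 5 = $6.40

$6.40


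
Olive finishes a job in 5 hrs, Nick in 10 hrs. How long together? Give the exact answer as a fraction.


Olive's rate: 1/5 of the job per hour
Nick's rate: 1/10 of the job per hour
Combined rate: 1/5 + 1/10 = 3/10 per hour
Time = 1 / (3/10) = 10/3 hours (≈ 3.33 hours)

10/3 hours


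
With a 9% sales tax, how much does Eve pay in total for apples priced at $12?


Calculate the tax:
9% of $12 = $1.08
Add tax to price:
$12 + $1.08 = $13.08

$13.08


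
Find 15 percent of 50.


Convert percentage to decimal:
15% = 0.15
Multiply:
50 x 0.15 = 7.5

7.5


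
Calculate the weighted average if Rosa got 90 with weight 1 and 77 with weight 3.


Weighted sum:
1 x 90 + 3 x 77 = 321
Total weight:
1 + 3 = 4
Weighted average:
321 / 4 = 80.25

80.25


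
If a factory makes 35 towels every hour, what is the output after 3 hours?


Production rate: 35 towels per hour
Time: 3 hours
Total: 35 x 3 = 105 towels

105 towels


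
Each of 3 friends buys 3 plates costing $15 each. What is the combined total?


Cost per person:
3 x $15 = $45
Group total:
3 x $45 = $135

$135


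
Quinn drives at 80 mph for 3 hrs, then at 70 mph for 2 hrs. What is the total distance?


Leg 1 distance:
80 x 3 = 240 miles
Leg 2 distance:
70 x 2 = 140 miles
Total distance:
240 + 140 = 380 miles

380 miles


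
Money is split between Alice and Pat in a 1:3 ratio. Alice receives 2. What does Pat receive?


Find the multiplier:
2 / 1 = 2
Apply to Pat's share:
3 x 2 = 6

6


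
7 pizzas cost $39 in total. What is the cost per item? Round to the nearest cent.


Total cost: $39
Number of items: 7
Unit price: $39 / 7 = $5.5714... ≈ $5.57

$5.57


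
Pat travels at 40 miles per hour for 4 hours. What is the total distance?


Use the formula: distance = speed x time
Speed = 40 mph, Time = 4 hours
40 x 4 = 160 miles

160 miles


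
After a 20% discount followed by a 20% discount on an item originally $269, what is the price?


First discount:
20% of $269 = $53.80
Price after first discount:
$269 - $53.80 = $215.20
Second discount:
20% of $215.20 = $43.04
Final price:
$215.20 - $43.04 = $172.16

$172.16


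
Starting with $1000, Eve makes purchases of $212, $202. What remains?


Add up expenses:
$212 + $202 = $414
Subtract from budget:
$1000 - $414 = $586

$586


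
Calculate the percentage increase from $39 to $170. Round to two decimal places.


Find the absolute change:
|170 - 39| = 131
Divide by original and multiply by 100:
131 / 39 x 100 = 335.8974...% ≈ 335.9%

335.9%


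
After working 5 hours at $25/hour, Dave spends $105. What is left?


Calculate earnings:
5 x $25 = $125
Subtract spending:
$125 - $105 = $20

$20


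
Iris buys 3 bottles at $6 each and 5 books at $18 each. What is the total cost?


Cost of bottles:
3 x $6 = $18
Cost of books:
5 x $18 = $90
Add both:
$18 + $90 = $108

$108


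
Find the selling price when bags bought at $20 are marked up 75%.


Calculate the markup amount:
75% of $20 = $15
Add to cost:
$20 + $15 = $35

$35


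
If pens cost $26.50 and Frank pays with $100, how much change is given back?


Start with the amount paid:
$100
Subtract the price:
$100 - $26.50 = $73.50

$73.50


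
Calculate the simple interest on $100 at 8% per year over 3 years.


Use the formula I = P x R x T / 100
P x R x T = 100 x 8 x 3 = 2400
I = 2400 / 100 = $24

$24


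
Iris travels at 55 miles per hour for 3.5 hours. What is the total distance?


Use the formula: distance = speed x time
Speed = 55 mph, Time = 3.5 hours
55 x 3.5 = 192.5 miles

192.5 miles


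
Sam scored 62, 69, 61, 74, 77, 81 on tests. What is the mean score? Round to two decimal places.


Add the scores:
62 + 69 + 61 + 74 + 77 + 81 = 424
Divide by the number of tests:
424 / 6 = 70.6666... ≈ 70.67

70.67


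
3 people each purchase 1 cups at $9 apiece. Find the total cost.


Cost per person:
1 x $9 = $9
Group total:
3 x $9 = $27

$27


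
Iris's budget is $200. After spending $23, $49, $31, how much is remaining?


Add up expenses:
$23 + $49 + $31 = $103
Subtract from budget:
$200 - $103 = $97

$97


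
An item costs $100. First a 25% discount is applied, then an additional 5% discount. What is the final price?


First discount:
25% of $100 = $25
Price after first discount:
$100 - $25 = $75
Second discount:
5% of $75 = $3.75
Final price:
$75 - $3.75 = $71.25

$71.25


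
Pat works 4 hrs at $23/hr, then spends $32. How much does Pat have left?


Calculate earnings:
4 x $23 = $92
Subtract spending:
$92 - $32 = $60

$60


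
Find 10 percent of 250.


Convert percentage to decimal:
10% = 0.1
Multiply:
250 x 0.1 = 25

25


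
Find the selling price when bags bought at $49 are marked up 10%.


Calculate the markup amount:
10% of $49 = $4.90
Add to cost:
$49 + $4.90 = $53.90

$53.90


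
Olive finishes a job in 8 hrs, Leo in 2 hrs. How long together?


Olive's rate: 1/8 of the job per hour
Leo's rate: 1/2 of the job per hour
Combined rate: 1/8 + 1/2 = 5/8 per hour
Time = 1 / (5/8) = 8/5 = 1.6 hours

1.6 hours


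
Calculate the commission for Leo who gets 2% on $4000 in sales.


Convert rate to decimal:
2% = 0.02
Multiply by sales:
$4000 x 0.02 = $80

$80


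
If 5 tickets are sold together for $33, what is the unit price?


Total cost: $33
Number of items: 5
Unit price: $33 / 5 = $6.60

$6.60


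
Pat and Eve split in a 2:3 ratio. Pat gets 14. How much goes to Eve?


Find the multiplier:
14 / 2 = 7
Apply to Eve's share:
3 x 7 = 21

21


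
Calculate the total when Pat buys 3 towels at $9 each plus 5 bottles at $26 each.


Cost of towels:
3 x $9 = $27
Cost of bottles:
5 x $26 = $130
Add both:
$27 + $130 = $157

$157


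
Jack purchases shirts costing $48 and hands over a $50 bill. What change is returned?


Start with the amount paid:
$50
Subtract the price:
$50 - $48 = $2

$2


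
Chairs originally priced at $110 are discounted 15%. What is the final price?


Calculate the discount amount:
15% of $110 = $16.50
Subtract from original:
$110 - $16.50 = $93.50

$93.50


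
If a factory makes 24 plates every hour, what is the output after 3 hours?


Production rate: 24 plates per hour
Time: 3 hours
Total: 24 x 3 = 72 plates

72 plates


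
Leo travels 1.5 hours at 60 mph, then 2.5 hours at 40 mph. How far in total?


Leg 1 distance:
60 x 1.5 = 90 miles
Leg 2 distance:
40 x 2.5 = 100 miles
Total distance:
90 + 100 = 190 miles

190 miles


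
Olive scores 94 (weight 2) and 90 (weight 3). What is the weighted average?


Weighted sum:
2 x 94 + 3 x 90 = 458
Total weight:
2 + 3 = 5
Weighted average:
458 / 5 = 91.6

91.6


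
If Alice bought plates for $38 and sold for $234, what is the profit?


Selling price = $234
Cost price = $38
Profit = selling price - cost price:
Profit = $234 - $38 = $196

$196


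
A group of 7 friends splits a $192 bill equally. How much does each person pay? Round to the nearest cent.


Total bill: $192
Number of people: 7
Each pays: $192 / 7 = $27.4285... ≈ $27.43

$27.43


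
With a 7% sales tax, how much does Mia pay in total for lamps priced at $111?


Calculate the tax:
7% of $111 = $7.77
Add tax to price:
$111 + $7.77 = $118.77

$118.77


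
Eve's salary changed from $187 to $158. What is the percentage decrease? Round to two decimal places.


Find the absolute change:
|158 - 187| = 29
Divide by original and multiply by 100:
29 / 187 x 100 = 15.5080...% ≈ 15.51%

15.51%


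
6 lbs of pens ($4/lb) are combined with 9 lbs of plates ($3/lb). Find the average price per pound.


Cost of pens:
6 x $4 = $24
Cost of plates:
9 x $3 = $27
Total cost: $24 + $27 = $51
Total weight: 15 lbs
Average: $51 / 15 = $3.40/lb

$3.40/lb


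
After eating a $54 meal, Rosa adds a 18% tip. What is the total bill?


Calculate the tip:
18% of $54 = $9.72
Add tip to meal cost:
$54 + $9.72 = $63.72

$63.72


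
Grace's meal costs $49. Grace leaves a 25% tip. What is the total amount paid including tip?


Calculate the tip:
25% of $49 = $12.25
Add tip to meal cost:
$49 + $12.25 = $61.25

$61.25


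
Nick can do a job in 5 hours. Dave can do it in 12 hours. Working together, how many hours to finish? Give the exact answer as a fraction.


Nick's rate: 1/5 of the job per hour
Dave's rate: 1/12 of the job per hour
Combined rate: 1/5 + 1/12 = 17/60 per hour
Time = 1 / (17/60) = 60/17 hours (≈ 3.53 hours)

60/17 hours


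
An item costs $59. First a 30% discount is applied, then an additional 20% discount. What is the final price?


First discount:
30% of $59 = $17.70
Price after first discount:
$59 - $17.70 = $41.30
Second discount:
20% of $41.30 = $8.26
Final price:
$41.30 - $8.26 = $33.04

$33.04


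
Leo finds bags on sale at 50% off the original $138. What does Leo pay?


Calculate the discount amount:
50% of $138 = $69
Subtract from original:
$138 - $69 = $69

$69


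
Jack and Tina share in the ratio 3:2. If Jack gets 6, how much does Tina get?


Find the multiplier:
6 / 3 = 2
Apply to Tina's share:
2 x 2 = 4

4


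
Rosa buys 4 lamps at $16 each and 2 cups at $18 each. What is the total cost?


Cost of lamps:
4 x $16 = $64
Cost of cups:
2 x $18 = $36
Add both:
$64 + $36 = $100

$100


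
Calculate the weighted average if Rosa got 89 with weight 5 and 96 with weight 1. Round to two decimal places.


Weighted sum:
5 x 89 + 1 x 96 = 541
Total weight:
5 + 1 = 6
Weighted average:
541 / 6 = 90.1666... ≈ 90.17

90.17


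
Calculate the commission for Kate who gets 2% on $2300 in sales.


Convert rate to decimal:
2% = 0.02
Multiply by sales:
$2300 x 0.02 = $46

$46


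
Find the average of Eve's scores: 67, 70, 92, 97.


Add the scores:
67 + 70 + 92 + 97 = 326
Divide by the number of tests:
326 / 4 = 81.5

81.5


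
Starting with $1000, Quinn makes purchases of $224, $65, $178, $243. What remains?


Add up expenses:
$224 + $65 + $178 + $243 = $710
Subtract from budget:
$1000 - $710 = $290

$290


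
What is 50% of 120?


Convert percentage to decimal:
50% = 0.5
Multiply:
120 x 0.5 = 60

60


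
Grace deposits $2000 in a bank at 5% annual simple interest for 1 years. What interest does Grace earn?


Use the formula I = P x R x T / 100
P x R x T = 2000 x 5 x 1 = 10000
I = 10000 / 100 = $100

$100


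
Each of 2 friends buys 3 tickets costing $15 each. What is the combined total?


Cost per person:
3 x $15 = $45
Group total:
2 x $45 = $90

$90


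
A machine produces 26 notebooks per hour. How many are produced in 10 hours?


Production rate: 26 notebooks per hour
Time: 10 hours
Total: 26 x 10 = 260 notebooks

260 notebooks


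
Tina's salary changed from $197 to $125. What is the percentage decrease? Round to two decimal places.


Find the absolute change:
|125 - 197| = 72
Divide by original and multiply by 100:
72 / 197 x 100 = 36.5482...% ≈ 36.55%

36.55%


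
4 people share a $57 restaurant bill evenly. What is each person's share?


Total bill: $57
Number of people: 4
Each pays: $57 / 4 = $14.25

$14.25


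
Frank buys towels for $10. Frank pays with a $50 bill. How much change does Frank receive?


Start with the amount paid:
$50
Subtract the price:
$50 - $10 = $40

$40


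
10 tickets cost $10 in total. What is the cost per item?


Total cost: $10
Number of items: 10
Unit price: $10 / 10 = $1

$1


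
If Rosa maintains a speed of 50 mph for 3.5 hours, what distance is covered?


Use the formula: distance = speed x time
Speed = 50 mph, Time = 3.5 hours
50 x 3.5 = 175 miles

175 miles


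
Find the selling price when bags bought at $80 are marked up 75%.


Calculate the markup amount:
75% of $80 = $60
Add to cost:
$80 + $60 = $140

$140


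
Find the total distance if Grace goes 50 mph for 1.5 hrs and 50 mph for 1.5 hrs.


Leg 1 distance:
50 x 1.5 = 75 miles
Leg 2 distance:
50 x 1.5 = 75 miles
Total distance:
75 + 75 = 150 miles

150 miles


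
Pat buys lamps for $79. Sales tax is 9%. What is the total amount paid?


Calculate the tax:
9% of $79 = $7.11
Add tax to price:
$79 + $7.11 = $86.11

$86.11


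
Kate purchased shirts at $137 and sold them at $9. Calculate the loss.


Selling price = $9
Cost price = $137
Loss = cost price - selling price:
Loss = $137 - $9 = $128

$128


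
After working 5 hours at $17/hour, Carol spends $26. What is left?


Calculate earnings:
5 x $17 = $85
Subtract spending:
$85 - $26 = $59

$59


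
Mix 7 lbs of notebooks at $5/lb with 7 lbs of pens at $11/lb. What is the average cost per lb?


Cost of notebooks:
7 x $5 = $35
Cost of pens:
7 x $11 = $77
Total cost: $35 + $77 = $112
Total weight: 14 lbs
Average: $112 / 14 = $8/lb

$8/lb


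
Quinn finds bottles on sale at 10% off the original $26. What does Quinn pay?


Calculate the discount amount:
10% of $26 = $2.60
Subtract from original:
$26 - $2.60 = $23.40

$23.40


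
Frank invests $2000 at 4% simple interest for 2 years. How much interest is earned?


Use the formula I = P x R x T / 100
P x R x T = 2000 x 4 x 2 = 16000
I = 16000 / 100 = $160

$160


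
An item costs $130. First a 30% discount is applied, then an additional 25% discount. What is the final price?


First discount:
30% of $130 = $39
Price after first discount:
$130 - $39 = $91
Second discount:
25% of $91 = $22.75
Final price:
$91 - $22.75 = $68.25

$68.25


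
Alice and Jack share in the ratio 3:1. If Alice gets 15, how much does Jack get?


Find the multiplier:
15 / 3 = 5
Apply to Jack's share:
1 x 5 = 5

5


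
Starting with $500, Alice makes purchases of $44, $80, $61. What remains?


Add up expenses:
$44 + $80 + $61 = $185
Subtract from budget:
$500 - $185 = $315

$315


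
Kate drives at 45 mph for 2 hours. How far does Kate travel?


Use the formula: distance = speed x time
Speed = 45 mph, Time = 2 hours
45 x 2 = 90 miles

90 miles


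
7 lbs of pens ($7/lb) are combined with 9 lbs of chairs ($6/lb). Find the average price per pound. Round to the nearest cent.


Cost of pens:
7 x $7 = $49
Cost of chairs:
9 x $6 = $54
Total cost: $49 + $54 = $103
Total weight: 16 lbs
Average: $103 / 16 = $6.4375 ≈ $6.44/lb

$6.44/lb


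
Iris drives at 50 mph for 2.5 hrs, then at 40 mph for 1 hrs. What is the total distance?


Leg 1 distance:
50 x 2.5 = 125 miles
Leg 2 distance:
40 x 1 = 40 miles
Total distance:
125 + 40 = 165 miles

165 miles


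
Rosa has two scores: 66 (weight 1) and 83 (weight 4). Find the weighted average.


Weighted sum:
1 x 66 + 4 x 83 = 398
Total weight:
1 + 4 = 5
Weighted average:
398 / 5 = 79.6

79.6


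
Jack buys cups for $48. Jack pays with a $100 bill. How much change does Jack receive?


Start with the amount paid:
$100
Subtract the price:
$100 - $48 = $52

$52


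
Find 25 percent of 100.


Convert percentage to decimal:
25% = 0.25
Multiply:
100 x 0.25 = 25

25


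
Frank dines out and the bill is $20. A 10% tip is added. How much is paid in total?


Calculate the tip:
10% of $20 = $2
Add tip to meal cost:
$20 + $2 = $22

$22


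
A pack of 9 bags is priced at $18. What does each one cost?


Total cost: $18
Number of items: 9
Unit price: $18 / 9 = $2

$2


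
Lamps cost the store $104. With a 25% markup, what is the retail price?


Calculate the markup amount:
25% of $104 = $26
Add to cost:
$104 + $26 = $130

$130


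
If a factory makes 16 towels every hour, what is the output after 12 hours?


Production rate: 16 towels per hour
Time: 12 hours
Total: 16 x 12 = 192 towels

192 towels


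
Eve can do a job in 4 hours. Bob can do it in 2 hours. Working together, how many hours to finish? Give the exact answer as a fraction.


Eve's rate: 1/4 of the job per hour
Bob's rate: 1/2 of the job per hour
Combined rate: 1/4 + 1/2 = 3/4 per hour
Time = 1 / (3/4) = 4/3 hours (≈ 1.33 hours)

4/3 hours


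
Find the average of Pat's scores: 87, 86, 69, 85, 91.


Add the scores:
87 + 86 + 69 + 85 + 91 = 418
Divide by the number of tests:
418 / 5 = 83.6

83.6


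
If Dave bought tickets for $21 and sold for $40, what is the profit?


Selling price = $40
Cost price = $21
Profit = selling price - cost price:
Profit = $40 - $21 = $19

$19


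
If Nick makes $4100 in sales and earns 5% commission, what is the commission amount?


Convert rate to decimal:
5% = 0.05
Multiply by sales:
$4100 x 0.05 = $205

$205


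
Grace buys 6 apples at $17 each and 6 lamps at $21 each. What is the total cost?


Cost of apples:
6 x $17 = $102
Cost of lamps:
6 x $21 = $126
Add both:
$102 + $126 = $228

$228


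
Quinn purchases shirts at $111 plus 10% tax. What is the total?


Calculate the tax:
10% of $111 = $11.10
Add tax to price:
$111 + $11.10 = $122.10

$122.10


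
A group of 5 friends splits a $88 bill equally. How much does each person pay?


Total bill: $88
Number of people: 5
Each pays: $88 / 5 = $17.60

$17.60


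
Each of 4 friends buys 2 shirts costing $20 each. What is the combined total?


Cost per person:
2 x $20 = $40
Group total:
4 x $40 = $160

$160


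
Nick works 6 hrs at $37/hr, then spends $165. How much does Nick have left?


Calculate earnings:
6 x $37 = $222
Subtract spending:
$222 - $165 = $57

$57


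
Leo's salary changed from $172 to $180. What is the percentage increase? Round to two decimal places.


Find the absolute change:
|180 - 172| = 8
Divide by original and multiply by 100:
8 / 172 x 100 = 4.6511...% ≈ 4.65%

4.65%
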